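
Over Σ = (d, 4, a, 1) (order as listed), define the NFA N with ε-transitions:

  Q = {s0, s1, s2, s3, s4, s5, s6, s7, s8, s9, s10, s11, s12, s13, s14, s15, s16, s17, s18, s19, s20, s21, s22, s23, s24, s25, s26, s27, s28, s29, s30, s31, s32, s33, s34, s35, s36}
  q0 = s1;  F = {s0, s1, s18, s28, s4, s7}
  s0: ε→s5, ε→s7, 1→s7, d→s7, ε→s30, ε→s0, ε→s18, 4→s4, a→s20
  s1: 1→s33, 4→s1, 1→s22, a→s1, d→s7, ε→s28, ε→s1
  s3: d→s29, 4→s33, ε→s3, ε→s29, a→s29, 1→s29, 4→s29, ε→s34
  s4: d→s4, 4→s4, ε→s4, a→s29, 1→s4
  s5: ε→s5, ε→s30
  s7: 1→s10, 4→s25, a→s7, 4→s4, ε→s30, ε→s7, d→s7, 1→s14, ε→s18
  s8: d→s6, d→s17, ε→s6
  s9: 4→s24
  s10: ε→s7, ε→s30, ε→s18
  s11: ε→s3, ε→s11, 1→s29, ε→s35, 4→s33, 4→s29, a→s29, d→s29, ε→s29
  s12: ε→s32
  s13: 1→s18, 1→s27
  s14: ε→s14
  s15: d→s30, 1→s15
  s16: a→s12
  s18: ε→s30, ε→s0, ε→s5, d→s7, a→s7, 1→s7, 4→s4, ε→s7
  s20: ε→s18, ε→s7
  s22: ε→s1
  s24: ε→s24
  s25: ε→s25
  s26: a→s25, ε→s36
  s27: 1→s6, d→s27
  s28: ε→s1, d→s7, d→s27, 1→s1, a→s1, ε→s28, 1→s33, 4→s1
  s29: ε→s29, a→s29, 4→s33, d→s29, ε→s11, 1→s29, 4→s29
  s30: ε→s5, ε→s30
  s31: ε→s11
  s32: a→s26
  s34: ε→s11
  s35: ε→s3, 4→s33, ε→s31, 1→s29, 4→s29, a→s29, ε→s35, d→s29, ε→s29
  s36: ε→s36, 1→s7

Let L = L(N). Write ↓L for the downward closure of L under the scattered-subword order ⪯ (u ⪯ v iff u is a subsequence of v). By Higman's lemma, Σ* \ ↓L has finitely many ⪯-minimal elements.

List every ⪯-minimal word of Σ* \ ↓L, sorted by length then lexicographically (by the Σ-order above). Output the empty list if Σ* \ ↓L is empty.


|Q|=37, |F|=6, |δ|=111 (49 ε).
min D↑ (4 st, q0=0, F={3}): 0:d→1,4→0,a→0,1→0 1:d→1,4→2,a→1,1→1 2:d→2,4→2,a→3,1→2 3:d→3,4→3,a→3,1→3.
'd4a': run [22, 19, 9, 7] end={s11,s29,s3,s31,s33,s34,s35} ∉↓L; 3/3 single-dels accept.
1 obstructions.

min(Σ*\↓L) = [d4a].


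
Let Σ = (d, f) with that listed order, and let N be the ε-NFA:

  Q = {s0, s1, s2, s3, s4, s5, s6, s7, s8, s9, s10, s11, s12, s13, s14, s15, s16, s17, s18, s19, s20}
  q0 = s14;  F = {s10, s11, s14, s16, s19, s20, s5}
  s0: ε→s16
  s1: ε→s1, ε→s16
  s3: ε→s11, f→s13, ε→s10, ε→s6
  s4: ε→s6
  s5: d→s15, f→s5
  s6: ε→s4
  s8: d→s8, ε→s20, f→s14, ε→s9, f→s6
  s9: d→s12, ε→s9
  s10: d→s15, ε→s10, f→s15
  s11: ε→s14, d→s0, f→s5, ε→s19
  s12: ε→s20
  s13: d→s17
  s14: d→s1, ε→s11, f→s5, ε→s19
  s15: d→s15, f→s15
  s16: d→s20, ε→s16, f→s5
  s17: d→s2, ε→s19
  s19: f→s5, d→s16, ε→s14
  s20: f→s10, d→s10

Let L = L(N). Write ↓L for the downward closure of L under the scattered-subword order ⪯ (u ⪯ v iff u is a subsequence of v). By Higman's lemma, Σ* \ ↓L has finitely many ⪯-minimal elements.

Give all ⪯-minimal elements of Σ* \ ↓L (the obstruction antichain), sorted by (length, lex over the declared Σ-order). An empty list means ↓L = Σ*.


|Q|=21, |F|=7, |δ|=43 (20 ε).
min D↑ (6 st, q0=0, F={4}): 0:d→1,f→2 1:d→3,f→2 2:d→4,f→2 3:d→5,f→5 4:d→4,f→4 5:d→4,f→4.
'fd': run [10, 3, 1] end={s15} ∉↓L; 2/2 del acc.
'dddd': run [10, 7, 3, 2, 1] end={s15} ∉↓L; 4/4 del acc.
'dddf': |S_i|=[10, 7, 3, 2, 1] end={s15} — reject; 4/4 deletions ∈↓L.
'ddff': N↓-sim [10, 7, 3, 2, 1] end={s15} — reject; 4/4 del acc.
4 words, ⪯-incomp.

min(Σ*\↓L) = [fd, dddd, dddf, ddff].


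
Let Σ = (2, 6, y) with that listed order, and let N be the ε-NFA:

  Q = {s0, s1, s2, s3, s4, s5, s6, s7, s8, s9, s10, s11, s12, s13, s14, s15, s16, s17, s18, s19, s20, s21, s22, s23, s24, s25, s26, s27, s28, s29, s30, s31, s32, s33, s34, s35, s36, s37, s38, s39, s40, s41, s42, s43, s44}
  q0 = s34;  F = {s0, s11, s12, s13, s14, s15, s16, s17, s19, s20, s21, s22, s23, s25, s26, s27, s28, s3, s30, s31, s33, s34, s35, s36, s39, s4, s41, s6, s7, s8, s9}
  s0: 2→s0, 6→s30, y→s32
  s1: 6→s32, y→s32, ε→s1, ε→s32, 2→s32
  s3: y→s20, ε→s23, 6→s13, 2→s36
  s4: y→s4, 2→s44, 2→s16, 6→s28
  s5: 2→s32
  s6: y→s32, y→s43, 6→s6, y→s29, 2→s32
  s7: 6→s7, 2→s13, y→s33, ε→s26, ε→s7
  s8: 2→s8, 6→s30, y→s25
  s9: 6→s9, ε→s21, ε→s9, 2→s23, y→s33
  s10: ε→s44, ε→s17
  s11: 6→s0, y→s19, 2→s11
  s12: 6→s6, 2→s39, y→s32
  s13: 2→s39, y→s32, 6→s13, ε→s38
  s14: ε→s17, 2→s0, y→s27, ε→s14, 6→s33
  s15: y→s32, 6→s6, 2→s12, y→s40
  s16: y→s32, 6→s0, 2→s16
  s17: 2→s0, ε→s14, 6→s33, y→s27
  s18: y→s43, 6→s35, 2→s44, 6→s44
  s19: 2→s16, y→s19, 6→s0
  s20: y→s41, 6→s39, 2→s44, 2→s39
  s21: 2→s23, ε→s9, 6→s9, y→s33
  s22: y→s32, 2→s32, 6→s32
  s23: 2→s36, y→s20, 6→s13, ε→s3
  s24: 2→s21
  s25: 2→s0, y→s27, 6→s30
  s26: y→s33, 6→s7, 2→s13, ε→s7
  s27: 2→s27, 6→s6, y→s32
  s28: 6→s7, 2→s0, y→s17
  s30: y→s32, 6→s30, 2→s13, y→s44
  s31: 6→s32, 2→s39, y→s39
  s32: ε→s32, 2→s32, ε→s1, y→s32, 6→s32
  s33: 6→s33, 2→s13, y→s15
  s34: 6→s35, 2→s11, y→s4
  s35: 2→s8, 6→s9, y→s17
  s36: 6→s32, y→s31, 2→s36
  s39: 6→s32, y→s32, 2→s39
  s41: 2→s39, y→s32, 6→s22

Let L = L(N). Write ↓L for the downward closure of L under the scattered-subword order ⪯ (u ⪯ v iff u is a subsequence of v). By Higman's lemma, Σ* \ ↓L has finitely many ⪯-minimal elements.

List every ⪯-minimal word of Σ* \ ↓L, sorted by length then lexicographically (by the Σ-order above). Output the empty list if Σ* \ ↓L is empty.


|Q|=45, |F|=31, |δ|=129 (18 ε).
min D↑ (28 st, q0=0, F={12}): 0:2→1,6→2,y→3 1:2→1,6→4,y→5 2:2→6,6→7,y→8 3:2→9,6→10,y→3 4:2→4,6→11,y→12 5:2→9,6→4,y→5 6:2→6,6→11,y→13 7:2→14,6→7,y→15 8:2→4,6→15,y→16 9:2→9,6→4,y→12 10:2→4,6→17,y→8 11:2→18,6→11,y→12 12:2→12,6→12,y→12 13:2→4,6→11,y→16 14:2→19,6→18,y→20 15:2→18,6→15,y→21 16:2→16,6→22,y→12 17:2→18,6→17,y→15 18:2→23,6→18,y→12 19:2→19,6→12,y→24 20:2→23,6→23,y→25 21:2→26,6→22,y→12 22:2→12,6→22,y→12 23:2→23,6→12,y→12 24:2→23,6→12,y→23 25:2→23,6→27,y→12 26:2→23,6→22,y→12 27:2→12,6→12,y→12.
'26y': N↓-sim [38, 25, 12, 5] end={s1,s29,s32,s43,s44} ∉↓L; 3/3 del acc.
'y2y': N↓-sim [38, 29, 14, 5] end={s1,s29,s32,s43,s44} ∉↓L; 3/3 single-dels accept.
'6yyy': |S_i|=[38, 33, 23, 13, 5] end={s1,s29,s32,s40,s43} ∉↓L; 4/4 deletions ∈↓L.
'66226': |S_i|=[38, 33, 25, 17, 6, 2] end={s1,s32} — reject; 5/5 single-dels accept.
'6yy62': run [38, 33, 23, 13, 6, 2] end={s1,s32} ∉↓L; 5/5 del acc.
'662y66': N↓-sim [38, 33, 25, 17, 10, 4, 2] end={s1,s32} ∉↓L; 6/6 single-dels accept.
6 minimals (antichain).

A = [26y, y2y, 6yyy, 66226, 6yy62, 662y66].


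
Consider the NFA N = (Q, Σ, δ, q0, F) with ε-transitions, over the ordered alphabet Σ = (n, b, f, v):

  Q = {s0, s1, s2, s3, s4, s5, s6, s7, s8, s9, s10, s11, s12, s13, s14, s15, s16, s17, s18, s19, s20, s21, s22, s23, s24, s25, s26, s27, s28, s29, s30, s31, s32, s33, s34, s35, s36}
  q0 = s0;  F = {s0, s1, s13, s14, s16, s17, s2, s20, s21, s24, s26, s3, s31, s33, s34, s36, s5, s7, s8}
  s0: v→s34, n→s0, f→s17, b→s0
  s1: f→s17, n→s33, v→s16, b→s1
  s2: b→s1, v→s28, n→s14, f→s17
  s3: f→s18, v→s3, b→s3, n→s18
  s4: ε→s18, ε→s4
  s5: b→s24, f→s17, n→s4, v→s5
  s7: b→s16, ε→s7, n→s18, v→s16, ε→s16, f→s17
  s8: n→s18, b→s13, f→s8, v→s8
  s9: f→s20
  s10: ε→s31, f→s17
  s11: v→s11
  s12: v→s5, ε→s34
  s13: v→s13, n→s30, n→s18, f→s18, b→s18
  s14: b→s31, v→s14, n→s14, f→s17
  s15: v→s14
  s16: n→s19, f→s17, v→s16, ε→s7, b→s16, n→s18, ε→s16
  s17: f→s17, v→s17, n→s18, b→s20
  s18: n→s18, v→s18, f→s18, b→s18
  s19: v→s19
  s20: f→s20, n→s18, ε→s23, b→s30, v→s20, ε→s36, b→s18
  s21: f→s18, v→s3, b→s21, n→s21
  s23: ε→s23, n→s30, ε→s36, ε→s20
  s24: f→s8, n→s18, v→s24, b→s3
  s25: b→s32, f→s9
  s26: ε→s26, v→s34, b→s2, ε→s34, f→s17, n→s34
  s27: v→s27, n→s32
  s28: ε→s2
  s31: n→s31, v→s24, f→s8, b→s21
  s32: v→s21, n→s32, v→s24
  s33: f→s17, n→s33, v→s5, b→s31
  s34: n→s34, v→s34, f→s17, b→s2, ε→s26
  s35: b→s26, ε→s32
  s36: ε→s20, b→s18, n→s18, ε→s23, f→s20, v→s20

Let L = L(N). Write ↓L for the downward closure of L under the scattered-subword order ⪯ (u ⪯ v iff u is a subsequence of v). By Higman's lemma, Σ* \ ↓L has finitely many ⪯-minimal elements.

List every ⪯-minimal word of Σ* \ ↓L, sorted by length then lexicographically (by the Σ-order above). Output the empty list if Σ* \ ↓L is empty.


min(Σ*\↓L) = [fn, fbb, vbbvn, vbnbbf].

|Q|=37, |F|=19, |δ|=118 (20 ε).
min D↑ (17 st, q0=0, F={3}): 0:n→0,b→0,f→1,v→2 1:n→3,b→4,f→1,v→1 2:n→2,b→5,f→1,v→2 3:n→3,b→3,f→3,v→3 4:n→3,b→3,f→4,v→4 5:n→6,b→7,f→1,v→5 6:n→6,b→8,f→1,v→6 7:n→9,b→7,f→1,v→10 8:n→8,b→11,f→12,v→13 9:n→9,b→8,f→1,v→14 10:n→3,b→10,f→1,v→10 11:n→11,b→11,f→3,v→15 12:n→3,b→16,f→12,v→12 13:n→3,b→15,f→12,v→13 14:n→3,b→13,f→1,v→14 15:n→3,b→15,f→3,v→15 16:n→3,b→3,f→3,v→16 (ε-aug+det+¬).
'fn': run [25, 8, 2] end={s18,s30} ∉↓L; 2/2 deletions ∈↓L.
'fbb': |S_i|=[25, 8, 6, 2] end={s18,s30} rej; 3/3 deletions ∈↓L.
'vbbvn': run [25, 24, 22, 19, 15, 4] end={s18,s19,s30,s4} ∉↓L; 5/5 deletions ∈↓L.
'vbnbbf': N↓-sim [25, 24, 22, 17, 11, 5, 1] end={s18} ∉↓L; 6/6 single-dels accept.
4 words, ⪯-incomp.


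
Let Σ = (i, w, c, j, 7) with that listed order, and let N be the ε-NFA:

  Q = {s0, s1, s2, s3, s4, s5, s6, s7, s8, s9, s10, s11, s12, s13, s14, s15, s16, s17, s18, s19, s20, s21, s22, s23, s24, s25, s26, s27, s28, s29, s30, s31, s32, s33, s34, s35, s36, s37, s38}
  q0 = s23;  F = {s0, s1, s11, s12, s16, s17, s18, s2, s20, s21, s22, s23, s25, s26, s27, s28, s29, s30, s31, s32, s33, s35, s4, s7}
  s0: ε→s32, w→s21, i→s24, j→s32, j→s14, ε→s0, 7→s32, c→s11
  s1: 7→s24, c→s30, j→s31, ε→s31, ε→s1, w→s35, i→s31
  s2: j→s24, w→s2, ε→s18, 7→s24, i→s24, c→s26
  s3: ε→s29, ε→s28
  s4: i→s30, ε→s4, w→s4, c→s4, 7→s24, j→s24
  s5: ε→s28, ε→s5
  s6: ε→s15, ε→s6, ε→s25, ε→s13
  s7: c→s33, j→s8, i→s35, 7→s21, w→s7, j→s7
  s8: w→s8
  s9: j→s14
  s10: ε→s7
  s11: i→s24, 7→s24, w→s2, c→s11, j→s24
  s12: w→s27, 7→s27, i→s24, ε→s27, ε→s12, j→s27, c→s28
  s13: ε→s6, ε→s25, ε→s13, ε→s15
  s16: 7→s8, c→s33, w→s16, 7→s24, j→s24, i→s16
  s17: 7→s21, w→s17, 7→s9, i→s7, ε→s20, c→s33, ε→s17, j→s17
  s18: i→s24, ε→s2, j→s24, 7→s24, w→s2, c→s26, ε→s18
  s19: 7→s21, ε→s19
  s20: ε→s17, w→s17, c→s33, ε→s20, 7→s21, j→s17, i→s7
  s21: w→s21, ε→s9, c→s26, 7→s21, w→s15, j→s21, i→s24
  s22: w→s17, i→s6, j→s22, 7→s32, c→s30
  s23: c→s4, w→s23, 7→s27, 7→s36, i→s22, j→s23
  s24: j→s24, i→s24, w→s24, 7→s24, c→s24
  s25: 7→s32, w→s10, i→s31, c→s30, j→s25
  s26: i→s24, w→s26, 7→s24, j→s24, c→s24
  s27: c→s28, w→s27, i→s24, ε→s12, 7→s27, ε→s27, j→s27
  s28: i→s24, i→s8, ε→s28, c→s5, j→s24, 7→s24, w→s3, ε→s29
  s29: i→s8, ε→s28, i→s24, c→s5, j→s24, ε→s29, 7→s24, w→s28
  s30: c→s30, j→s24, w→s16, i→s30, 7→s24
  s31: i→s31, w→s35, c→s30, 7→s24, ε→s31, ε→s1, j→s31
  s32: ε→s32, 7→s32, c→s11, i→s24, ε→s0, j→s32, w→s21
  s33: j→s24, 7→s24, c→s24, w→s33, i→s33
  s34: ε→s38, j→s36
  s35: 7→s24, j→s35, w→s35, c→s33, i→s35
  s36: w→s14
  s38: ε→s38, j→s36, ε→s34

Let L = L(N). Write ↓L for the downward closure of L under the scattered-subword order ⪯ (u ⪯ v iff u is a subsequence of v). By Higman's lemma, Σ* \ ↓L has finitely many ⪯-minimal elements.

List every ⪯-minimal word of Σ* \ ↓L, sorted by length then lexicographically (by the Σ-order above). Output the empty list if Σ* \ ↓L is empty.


A = [cj, c7, 7i, iii7, iwcc].

|Q|=39, |F|=24, |δ|=181 (42 ε).
min D↑ (19 st, q0=0, F={8}): 0:i→1,w→0,c→2,j→0,7→3 1:i→4,w→5,c→6,j→1,7→7 2:i→6,w→2,c→2,j→8,7→8 3:i→8,w→3,c→9,j→3,7→3 4:i→10,w→11,c→6,j→4,7→7 5:i→11,w→5,c→12,j→5,7→13 6:i→6,w→14,c→6,j→8,7→8 7:i→8,w→13,c→15,j→7,7→7 8:i→8,w→8,c→8,j→8,7→8 9:i→8,w→9,c→9,j→8,7→8 10:i→10,w→16,c→6,j→10,7→8 11:i→16,w→11,c→12,j→11,7→13 12:i→12,w→12,c→8,j→8,7→8 13:i→8,w→13,c→17,j→13,7→13 14:i→14,w→14,c→12,j→8,7→8 15:i→8,w→18,c→15,j→8,7→8 16:i→16,w→16,c→12,j→16,7→8 17:i→8,w→17,c→8,j→8,7→8 18:i→8,w→18,c→17,j→8,7→8 (ε-aug+det+¬).
'cj': N↓-sim [35, 14, 1] end={s24} ∉↓L; 2/2 single-dels accept.
'c7': |S_i|=[35, 14, 2] end={s24,s8} ∉↓L; 2/2 deletions ∈↓L.
'7i': run [35, 19, 2] end={s24,s8} rej; 2/2 del acc.
'iii7': run [35, 26, 23, 8, 2] end={s24,s8} rej; 4/4 deletions ∈↓L.
'iwcc': |S_i|=[35, 26, 16, 3, 1] end={s24} — reject; 4/4 deletions ∈↓L.
5 minimals (antichain).


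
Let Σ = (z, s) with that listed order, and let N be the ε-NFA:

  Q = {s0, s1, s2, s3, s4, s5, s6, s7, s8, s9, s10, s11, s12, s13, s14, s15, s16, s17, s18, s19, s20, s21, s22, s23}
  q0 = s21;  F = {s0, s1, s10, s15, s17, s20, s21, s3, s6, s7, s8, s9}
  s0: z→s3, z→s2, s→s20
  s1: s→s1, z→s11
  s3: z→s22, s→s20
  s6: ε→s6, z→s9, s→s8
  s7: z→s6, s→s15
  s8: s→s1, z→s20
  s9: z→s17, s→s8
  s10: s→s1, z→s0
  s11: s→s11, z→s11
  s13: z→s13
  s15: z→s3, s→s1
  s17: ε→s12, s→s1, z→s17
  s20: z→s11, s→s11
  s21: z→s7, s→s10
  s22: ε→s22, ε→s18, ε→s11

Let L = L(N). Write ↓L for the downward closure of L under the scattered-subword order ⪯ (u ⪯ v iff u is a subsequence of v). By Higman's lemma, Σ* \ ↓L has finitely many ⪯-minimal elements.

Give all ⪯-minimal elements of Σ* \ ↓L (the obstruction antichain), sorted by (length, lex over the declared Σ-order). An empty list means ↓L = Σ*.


|Q|=24, |F|=12, |δ|=33 (5 ε).
min D↑ (13 st, q0=0, F={11}): 0:z→1,s→2 1:z→3,s→4 2:z→5,s→6 3:z→7,s→8 4:z→9,s→6 5:z→9,s→10 6:z→11,s→6 7:z→12,s→8 8:z→10,s→6 9:z→11,s→10 10:z→11,s→11 11:z→11,s→11 12:z→12,s→6 (ε-aug+det+¬).
'ssz': N↓-sim [17, 11, 3, 1] end={s11} rej; 3/3 single-dels accept.
'zszz': N↓-sim [17, 15, 8, 5, 3] end={s11,s18,s22} ∉↓L; 4/4 deletions ∈↓L.
'szzz': run [17, 11, 7, 6, 3] end={s11,s18,s22} ∉↓L; 4/4 del acc.
'szss': run [17, 11, 7, 2, 1] end={s11} rej; 4/4 deletions ∈↓L.
'zzszs': |S_i|=[17, 15, 12, 4, 2, 1] end={s11} — reject; 5/5 del acc.
'zzzzsz': run [17, 15, 12, 9, 5, 2, 1] end={s11} ∉↓L; 6/6 del acc.
6 obstructions.

Antichain: [ssz, zszz, szzz, szss, zzszs, zzzzsz].


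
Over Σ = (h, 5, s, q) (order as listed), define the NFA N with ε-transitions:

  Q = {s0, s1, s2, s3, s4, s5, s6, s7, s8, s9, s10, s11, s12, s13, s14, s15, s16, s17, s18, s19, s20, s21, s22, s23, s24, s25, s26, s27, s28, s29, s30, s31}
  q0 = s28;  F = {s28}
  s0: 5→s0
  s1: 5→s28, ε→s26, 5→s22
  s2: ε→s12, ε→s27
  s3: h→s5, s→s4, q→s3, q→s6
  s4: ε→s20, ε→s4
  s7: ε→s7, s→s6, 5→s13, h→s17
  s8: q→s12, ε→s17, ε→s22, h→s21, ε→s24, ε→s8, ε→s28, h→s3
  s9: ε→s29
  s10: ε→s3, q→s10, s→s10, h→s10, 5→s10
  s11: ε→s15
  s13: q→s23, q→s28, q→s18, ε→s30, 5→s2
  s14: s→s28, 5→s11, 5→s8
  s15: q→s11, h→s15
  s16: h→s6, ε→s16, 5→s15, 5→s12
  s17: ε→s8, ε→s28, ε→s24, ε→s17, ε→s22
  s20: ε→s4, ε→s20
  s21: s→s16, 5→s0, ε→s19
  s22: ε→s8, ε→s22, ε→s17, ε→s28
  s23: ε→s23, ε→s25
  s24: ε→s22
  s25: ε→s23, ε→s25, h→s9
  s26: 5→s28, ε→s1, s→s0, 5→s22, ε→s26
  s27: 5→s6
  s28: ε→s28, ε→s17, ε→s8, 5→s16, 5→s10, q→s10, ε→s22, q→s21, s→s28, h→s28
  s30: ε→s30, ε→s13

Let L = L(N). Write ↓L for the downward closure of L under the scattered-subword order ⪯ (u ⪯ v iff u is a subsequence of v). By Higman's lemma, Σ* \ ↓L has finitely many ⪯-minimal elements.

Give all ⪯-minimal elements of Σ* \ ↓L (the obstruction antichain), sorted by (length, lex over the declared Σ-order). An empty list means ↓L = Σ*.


min(Σ*\↓L) = [5, q].

|Q|=32, |F|=1, |δ|=83 (41 ε).
min D↑ (2 st, q0=0, F={1}): 0:h→0,5→1,s→0,q→1 1:h→1,5→1,s→1,q→1.
'5': N↓-sim [18, 11] end={s0,s10,s11,s12,s15,s16,s20,s3,s4,s5,s6} rej; 1/1 del acc.
'q': N↓-sim [18, 13] end={s0,s10,s11,s12,s15,s16,s19,s20,s21,s3,s4,s5,…} — reject; 1/1 single-dels accept.
2 minimals (antichain).


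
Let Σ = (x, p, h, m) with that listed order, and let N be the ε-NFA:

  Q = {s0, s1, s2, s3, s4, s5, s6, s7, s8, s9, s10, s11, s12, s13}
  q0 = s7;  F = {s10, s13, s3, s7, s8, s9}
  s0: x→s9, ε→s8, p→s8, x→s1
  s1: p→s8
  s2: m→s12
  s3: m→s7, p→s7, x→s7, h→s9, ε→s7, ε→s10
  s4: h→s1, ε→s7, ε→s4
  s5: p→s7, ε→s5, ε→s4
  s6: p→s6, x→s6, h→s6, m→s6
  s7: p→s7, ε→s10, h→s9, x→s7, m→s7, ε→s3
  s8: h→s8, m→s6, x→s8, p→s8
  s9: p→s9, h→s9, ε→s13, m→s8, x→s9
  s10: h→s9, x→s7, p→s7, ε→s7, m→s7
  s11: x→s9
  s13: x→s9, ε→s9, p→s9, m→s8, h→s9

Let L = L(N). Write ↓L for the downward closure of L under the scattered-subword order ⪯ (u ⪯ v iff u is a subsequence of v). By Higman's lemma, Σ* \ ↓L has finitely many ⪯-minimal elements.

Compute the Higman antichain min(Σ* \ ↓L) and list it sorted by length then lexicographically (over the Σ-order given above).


|Q|=14, |F|=6, |δ|=48 (12 ε).
min D↑ (4 st, q0=0, F={3}): 0:x→0,p→0,h→1,m→0 1:x→1,p→1,h→1,m→2 2:x→2,p→2,h→2,m→3 3:x→3,p→3,h→3,m→3.
'hmm': run [7, 4, 2, 1] end={s6} ∉↓L; 3/3 single-dels accept.
1 obstructions.

min(Σ*\↓L) = [hmm].


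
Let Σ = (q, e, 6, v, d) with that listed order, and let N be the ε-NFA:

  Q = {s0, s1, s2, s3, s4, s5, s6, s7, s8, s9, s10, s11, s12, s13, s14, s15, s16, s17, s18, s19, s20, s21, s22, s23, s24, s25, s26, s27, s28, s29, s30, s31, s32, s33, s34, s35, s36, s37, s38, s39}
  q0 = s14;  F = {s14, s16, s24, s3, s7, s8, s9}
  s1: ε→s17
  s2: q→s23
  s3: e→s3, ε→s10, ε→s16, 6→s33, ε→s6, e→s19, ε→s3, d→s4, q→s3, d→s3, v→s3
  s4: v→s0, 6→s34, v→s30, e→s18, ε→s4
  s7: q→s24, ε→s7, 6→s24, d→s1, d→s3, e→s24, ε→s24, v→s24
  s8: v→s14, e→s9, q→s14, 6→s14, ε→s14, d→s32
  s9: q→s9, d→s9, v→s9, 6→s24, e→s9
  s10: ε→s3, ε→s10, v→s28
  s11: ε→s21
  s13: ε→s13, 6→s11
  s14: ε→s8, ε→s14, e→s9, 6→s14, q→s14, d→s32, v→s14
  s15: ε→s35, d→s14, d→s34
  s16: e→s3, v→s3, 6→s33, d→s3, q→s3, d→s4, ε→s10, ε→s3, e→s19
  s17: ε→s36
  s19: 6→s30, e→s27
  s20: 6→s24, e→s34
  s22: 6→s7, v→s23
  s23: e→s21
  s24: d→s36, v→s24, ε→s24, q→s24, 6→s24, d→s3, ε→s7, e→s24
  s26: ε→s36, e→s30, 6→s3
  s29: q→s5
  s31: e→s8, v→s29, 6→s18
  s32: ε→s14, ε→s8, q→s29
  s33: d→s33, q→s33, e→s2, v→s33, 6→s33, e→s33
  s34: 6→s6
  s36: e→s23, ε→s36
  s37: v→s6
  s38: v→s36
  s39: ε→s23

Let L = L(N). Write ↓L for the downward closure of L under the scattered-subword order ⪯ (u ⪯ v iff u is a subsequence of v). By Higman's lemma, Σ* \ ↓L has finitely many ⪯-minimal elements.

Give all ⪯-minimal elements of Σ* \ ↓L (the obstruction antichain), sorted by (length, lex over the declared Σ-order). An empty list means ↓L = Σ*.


A = [e6d6].

|Q|=40, |F|=7, |δ|=100 (26 ε).
min D↑ (5 st, q0=0, F={4}): 0:q→0,e→1,6→0,v→0,d→0 1:q→1,e→1,6→2,v→1,d→1 2:q→2,e→2,6→2,v→2,d→3 3:q→3,e→3,6→4,v→3,d→3 4:q→4,e→4,6→4,v→4,d→4 (ε-aug+det+¬).
'e6d6': run [27, 22, 21, 19, 7] end={s2,s21,s23,s30,s33,s34,s6} ∉↓L; 4/4 single-dels accept.
1 obstructions.


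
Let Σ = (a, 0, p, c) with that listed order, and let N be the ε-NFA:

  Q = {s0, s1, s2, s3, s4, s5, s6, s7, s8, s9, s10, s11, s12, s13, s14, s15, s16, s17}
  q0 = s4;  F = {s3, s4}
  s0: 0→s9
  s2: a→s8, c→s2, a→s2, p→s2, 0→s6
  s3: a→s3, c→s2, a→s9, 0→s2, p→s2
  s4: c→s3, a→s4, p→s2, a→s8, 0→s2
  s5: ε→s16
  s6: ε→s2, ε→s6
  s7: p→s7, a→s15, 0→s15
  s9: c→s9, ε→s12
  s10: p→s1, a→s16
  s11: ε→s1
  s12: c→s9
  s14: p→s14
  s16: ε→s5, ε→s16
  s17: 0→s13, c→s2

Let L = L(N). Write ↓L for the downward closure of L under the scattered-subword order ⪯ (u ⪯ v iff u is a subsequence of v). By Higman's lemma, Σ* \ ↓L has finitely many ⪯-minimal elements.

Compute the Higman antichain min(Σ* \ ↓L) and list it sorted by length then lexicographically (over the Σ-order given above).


|Q|=18, |F|=2, |δ|=33 (7 ε).
min D↑ (3 st, q0=0, F={1}): 0:a→0,0→1,p→1,c→2 1:a→1,0→1,p→1,c→1 2:a→2,0→1,p→1,c→1 (ε-aug+det+¬).
'0': N↓-sim [7, 3] end={s2,s6,s8} — reject; 1/1 deletions ∈↓L.
'p': |S_i|=[7, 3] end={s2,s6,s8} ∉↓L; 1/1 single-dels accept.
'cc': |S_i|=[7, 6, 5] end={s12,s2,s6,s8,s9} ∉↓L; 2/2 del acc.
3 obstructions.

Antichain: [0, p, cc].


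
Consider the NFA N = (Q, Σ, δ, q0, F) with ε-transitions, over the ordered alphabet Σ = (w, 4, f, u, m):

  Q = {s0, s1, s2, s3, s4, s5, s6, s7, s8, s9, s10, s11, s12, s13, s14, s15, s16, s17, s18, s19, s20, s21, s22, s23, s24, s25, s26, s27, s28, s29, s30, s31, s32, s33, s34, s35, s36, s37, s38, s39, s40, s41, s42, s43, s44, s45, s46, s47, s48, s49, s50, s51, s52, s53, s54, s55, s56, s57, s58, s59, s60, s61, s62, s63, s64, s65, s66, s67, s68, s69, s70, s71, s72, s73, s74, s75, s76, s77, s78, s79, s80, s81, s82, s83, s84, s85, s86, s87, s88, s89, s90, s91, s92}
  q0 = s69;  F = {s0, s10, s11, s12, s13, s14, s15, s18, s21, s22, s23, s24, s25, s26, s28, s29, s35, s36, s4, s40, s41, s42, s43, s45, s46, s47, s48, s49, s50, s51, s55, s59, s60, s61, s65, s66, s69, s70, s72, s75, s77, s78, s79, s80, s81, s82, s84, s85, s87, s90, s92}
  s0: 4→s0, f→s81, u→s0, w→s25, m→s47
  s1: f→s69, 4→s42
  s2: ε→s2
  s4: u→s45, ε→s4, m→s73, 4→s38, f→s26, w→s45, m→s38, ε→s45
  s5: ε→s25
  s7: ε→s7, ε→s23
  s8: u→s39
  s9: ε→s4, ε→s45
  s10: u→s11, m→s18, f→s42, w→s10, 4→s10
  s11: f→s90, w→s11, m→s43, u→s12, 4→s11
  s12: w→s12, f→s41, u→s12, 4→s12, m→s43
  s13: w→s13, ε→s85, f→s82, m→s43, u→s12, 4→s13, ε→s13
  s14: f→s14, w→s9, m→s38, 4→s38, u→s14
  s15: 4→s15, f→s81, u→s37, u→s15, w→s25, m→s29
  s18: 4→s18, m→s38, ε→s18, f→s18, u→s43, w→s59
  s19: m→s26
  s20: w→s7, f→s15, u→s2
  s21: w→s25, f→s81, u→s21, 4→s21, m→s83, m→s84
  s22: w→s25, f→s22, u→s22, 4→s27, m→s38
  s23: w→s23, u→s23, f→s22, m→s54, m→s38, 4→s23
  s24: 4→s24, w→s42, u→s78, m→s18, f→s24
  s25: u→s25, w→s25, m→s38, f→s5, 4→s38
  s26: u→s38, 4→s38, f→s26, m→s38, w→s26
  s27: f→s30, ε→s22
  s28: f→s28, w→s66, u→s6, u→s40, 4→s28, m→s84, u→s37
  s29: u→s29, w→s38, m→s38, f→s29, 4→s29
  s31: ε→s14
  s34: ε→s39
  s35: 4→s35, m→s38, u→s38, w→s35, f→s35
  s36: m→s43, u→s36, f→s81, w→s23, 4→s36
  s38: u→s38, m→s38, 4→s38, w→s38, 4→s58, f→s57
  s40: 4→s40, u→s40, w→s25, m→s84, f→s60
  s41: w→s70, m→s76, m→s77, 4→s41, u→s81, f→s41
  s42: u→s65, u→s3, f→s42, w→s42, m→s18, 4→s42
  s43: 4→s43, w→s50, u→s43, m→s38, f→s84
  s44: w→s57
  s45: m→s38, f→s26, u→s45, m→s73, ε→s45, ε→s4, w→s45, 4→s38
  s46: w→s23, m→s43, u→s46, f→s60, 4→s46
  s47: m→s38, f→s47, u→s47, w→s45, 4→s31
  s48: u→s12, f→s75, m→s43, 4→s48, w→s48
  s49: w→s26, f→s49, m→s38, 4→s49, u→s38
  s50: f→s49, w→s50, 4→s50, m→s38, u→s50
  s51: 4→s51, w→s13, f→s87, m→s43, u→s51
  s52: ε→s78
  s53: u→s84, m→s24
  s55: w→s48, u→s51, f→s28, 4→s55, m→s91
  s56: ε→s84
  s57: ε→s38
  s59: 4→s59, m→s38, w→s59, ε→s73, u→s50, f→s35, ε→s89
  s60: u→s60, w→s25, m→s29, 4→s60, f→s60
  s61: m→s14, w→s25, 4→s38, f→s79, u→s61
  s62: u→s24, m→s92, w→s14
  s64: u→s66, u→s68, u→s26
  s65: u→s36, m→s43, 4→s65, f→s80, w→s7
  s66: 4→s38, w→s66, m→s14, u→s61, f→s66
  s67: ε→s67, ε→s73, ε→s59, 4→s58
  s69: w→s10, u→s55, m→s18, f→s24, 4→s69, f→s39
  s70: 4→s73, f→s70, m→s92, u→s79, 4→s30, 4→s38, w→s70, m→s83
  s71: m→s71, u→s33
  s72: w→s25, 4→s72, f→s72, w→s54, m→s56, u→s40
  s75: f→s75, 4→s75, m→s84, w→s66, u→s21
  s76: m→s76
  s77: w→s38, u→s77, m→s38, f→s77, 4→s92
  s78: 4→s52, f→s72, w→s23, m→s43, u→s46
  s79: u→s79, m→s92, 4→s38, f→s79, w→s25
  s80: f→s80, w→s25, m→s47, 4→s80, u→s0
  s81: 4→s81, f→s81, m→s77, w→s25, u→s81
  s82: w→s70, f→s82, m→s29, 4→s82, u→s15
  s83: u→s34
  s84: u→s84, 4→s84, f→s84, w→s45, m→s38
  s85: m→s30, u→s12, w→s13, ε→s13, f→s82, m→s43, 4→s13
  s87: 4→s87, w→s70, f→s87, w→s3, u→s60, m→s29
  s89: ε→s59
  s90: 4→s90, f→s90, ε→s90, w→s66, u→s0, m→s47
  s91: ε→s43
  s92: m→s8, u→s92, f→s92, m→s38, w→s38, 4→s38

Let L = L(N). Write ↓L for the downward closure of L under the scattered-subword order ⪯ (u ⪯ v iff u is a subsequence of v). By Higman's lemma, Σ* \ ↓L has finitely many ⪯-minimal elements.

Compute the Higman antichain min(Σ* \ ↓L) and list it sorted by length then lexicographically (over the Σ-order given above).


|Q|=93, |F|=51, |δ|=328 (28 ε).
min D↑ (50 st, q0=0, F={13}): 0:w→1,4→0,f→2,u→3,m→4 1:w→1,4→1,f→5,u→6,m→4 2:w→5,4→2,f→2,u→7,m→4 3:w→8,4→3,f→9,u→10,m→11 4:w→12,4→4,f→4,u→11,m→13 5:w→5,4→5,f→5,u→14,m→4 6:w→6,4→6,f→15,u→16,m→11 7:w→17,4→7,f→18,u→19,m→11 8:w→8,4→8,f→20,u→16,m→11 9:w→21,4→9,f→9,u→22,m→23 10:w→24,4→10,f→25,u→10,m→11 11:w→26,4→11,f→23,u→11,m→13 12:w→12,4→12,f→27,u→26,m→13 13:w→13,4→13,f→13,u→13,m→13 14:w→17,4→14,f→28,u→29,m→11 15:w→21,4→15,f→15,u→30,m→31 16:w→16,4→16,f→32,u→16,m→11 17:w→17,4→17,f→33,u→17,m→13 18:w→34,4→18,f→18,u→22,m→23 19:w→17,4→19,f→35,u→19,m→11 20:w→21,4→20,f→20,u→36,m→23 21:w→21,4→13,f→21,u→37,m→38 22:w→34,4→22,f→35,u→22,m→23 23:w→39,4→23,f→23,u→23,m→13 24:w→24,4→24,f→40,u→16,m→11 25:w→41,4→25,f→25,u→35,m→42 26:w→26,4→26,f→43,u→26,m→13 27:w→27,4→27,f→27,u→13,m→13 28:w→34,4→28,f→28,u→30,m→31 29:w→17,4→29,f→44,u→29,m→11 30:w→34,4→30,f→44,u→30,m→31 31:w→39,4→38,f→31,u→31,m→13 32:w→41,4→32,f→32,u→44,m→45 33:w→34,4→33,f→33,u→33,m→13 34:w→34,4→13,f→34,u→34,m→13 35:w→34,4→35,f→35,u→35,m→42 36:w→34,4→36,f→44,u→36,m→23 37:w→34,4→13,f→46,u→37,m→38 38:w→39,4→13,f→38,u→38,m→13 39:w→39,4→13,f→47,u→39,m→13 40:w→41,4→40,f→40,u→48,m→42 41:w→41,4→13,f→41,u→46,m→49 42:w→13,4→42,f→42,u→42,m→13 43:w→47,4→43,f→43,u→13,m→13 44:w→34,4→44,f→44,u→44,m→45 45:w→13,4→49,f→45,u→45,m→13 46:w→34,4→13,f→46,u→46,m→49 47:w→47,4→13,f→47,u→13,m→13 48:w→34,4→48,f→44,u→48,m→42 49:w→13,4→13,f→49,u→49,m→13.
'mm': N↓-sim [74, 31, 7] end={s38,s39,s57,s58,s73,s76,s8} rej; 2/2 del acc.
'fuwm': N↓-sim [74, 64, 49, 18, 5] end={s38,s54,s57,s58,s73} ∉↓L; 4/4 deletions ∈↓L.
'ufw4': |S_i|=[74, 66, 49, 23, 5] end={s30,s38,s57,s58,s73} — reject; 4/4 deletions ∈↓L.
'mwfu': run [74, 31, 13, 6, 3] end={s38,s57,s58} rej; 4/4 deletions ∈↓L.
'uufmw': N↓-sim [74, 66, 51, 36, 12, 3] end={s38,s57,s58} ∉↓L; 5/5 single-dels accept.
'wufm44': N↓-sim [74, 59, 48, 35, 18, 13, 3] end={s38,s57,s58} — reject; 6/6 single-dels accept.
6 words, ⪯-incomp.

Antichain: [mm, fuwm, ufw4, mwfu, uufmw, wufm44].


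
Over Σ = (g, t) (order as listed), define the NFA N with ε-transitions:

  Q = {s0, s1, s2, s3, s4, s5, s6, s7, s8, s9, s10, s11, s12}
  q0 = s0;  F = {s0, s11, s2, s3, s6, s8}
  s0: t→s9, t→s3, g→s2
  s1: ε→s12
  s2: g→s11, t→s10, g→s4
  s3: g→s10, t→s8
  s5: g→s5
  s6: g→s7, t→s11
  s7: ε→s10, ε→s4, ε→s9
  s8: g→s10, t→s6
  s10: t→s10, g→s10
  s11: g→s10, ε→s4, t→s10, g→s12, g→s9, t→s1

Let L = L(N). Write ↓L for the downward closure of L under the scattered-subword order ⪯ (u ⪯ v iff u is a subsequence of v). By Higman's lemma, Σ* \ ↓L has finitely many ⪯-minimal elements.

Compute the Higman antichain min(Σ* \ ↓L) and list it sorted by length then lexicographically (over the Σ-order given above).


|Q|=13, |F|=6, |δ|=25 (5 ε).
min D↑ (7 st, q0=0, F={4}): 0:g→1,t→2 1:g→3,t→4 2:g→4,t→5 3:g→4,t→4 4:g→4,t→4 5:g→4,t→6 6:g→4,t→3 [Hopcroft].
'gt': run [12, 8, 3] end={s1,s10,s12} — reject; 2/2 single-dels accept.
'tg': run [12, 10, 5] end={s10,s12,s4,s7,s9} rej; 2/2 del acc.
'ggg': |S_i|=[12, 8, 6, 3] end={s10,s12,s9} ∉↓L; 3/3 deletions ∈↓L.
'ttttt': |S_i|=[12, 10, 9, 8, 6, 3] end={s1,s10,s12} — reject; 5/5 del acc.
4 minimals (antichain).

min(Σ*\↓L) = [gt, tg, ggg, ttttt].


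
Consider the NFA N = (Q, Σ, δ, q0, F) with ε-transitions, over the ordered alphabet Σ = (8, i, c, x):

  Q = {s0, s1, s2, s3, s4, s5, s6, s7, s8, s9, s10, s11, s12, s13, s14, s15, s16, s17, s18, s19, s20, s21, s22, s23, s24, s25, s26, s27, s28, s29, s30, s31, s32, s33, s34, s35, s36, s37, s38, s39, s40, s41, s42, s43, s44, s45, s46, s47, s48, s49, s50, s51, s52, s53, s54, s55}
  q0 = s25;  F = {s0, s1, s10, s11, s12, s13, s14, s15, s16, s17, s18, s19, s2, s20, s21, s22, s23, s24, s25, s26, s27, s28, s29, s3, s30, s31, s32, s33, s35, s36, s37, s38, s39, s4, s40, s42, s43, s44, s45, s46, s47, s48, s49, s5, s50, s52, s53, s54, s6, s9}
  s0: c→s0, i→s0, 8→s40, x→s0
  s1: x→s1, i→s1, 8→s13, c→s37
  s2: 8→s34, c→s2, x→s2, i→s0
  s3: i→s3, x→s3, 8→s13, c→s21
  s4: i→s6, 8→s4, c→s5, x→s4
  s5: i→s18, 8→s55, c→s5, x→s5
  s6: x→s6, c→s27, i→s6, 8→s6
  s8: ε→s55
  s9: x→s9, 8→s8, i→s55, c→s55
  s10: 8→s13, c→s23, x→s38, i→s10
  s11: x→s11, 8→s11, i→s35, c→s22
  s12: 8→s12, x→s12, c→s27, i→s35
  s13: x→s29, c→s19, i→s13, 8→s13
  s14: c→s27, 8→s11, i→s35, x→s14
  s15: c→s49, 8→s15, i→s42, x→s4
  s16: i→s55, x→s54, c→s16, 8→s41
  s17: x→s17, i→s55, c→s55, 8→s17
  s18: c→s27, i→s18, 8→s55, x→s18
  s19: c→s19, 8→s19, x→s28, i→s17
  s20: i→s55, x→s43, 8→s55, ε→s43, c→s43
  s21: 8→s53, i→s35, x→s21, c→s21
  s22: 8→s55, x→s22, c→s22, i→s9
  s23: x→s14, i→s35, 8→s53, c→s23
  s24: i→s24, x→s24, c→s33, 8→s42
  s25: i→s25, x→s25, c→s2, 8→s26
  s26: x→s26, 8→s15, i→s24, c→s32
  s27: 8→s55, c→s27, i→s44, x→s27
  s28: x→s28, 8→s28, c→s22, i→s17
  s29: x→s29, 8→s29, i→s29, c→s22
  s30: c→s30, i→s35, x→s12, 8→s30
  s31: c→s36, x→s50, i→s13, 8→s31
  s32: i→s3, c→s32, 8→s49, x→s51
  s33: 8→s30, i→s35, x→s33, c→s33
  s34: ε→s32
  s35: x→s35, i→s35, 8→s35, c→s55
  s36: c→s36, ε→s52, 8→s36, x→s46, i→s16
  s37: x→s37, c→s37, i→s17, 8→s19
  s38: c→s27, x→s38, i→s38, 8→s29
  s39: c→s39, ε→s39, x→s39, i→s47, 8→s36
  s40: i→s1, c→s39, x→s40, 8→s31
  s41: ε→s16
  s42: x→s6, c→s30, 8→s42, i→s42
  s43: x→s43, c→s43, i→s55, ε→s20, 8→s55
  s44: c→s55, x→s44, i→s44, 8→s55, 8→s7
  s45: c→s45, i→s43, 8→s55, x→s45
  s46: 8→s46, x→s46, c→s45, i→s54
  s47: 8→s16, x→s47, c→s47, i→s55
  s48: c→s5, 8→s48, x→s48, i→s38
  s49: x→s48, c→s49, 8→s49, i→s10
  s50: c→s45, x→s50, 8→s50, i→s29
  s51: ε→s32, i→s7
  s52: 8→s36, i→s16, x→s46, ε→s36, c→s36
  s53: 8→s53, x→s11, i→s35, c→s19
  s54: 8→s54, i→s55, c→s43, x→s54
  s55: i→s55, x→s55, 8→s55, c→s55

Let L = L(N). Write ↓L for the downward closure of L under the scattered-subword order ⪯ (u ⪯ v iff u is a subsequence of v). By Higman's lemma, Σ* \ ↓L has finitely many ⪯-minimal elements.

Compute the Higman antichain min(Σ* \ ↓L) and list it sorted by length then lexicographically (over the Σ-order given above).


A = [88xc8, 8icic, ci8cii].

|Q|=56, |F|=50, |δ|=215 (9 ε).
min D↑ (49 st, q0=0, F={28}): 0:8→1,i→0,c→2,x→0 1:8→3,i→4,c→5,x→1 2:8→5,i→6,c→2,x→2 3:8→3,i→7,c→8,x→9 4:8→7,i→4,c→10,x→4 5:8→8,i→11,c→5,x→5 6:8→12,i→6,c→6,x→6 7:8→7,i→7,c→13,x→14 8:8→8,i→15,c→8,x→16 9:8→9,i→14,c→17,x→9 10:8→13,i→18,c→10,x→10 11:8→19,i→11,c→20,x→11 12:8→21,i→22,c→23,x→12 13:8→13,i→18,c→13,x→24 14:8→14,i→14,c→25,x→14 15:8→19,i→15,c→26,x→27 16:8→16,i→27,c→17,x→16 17:8→28,i→29,c→17,x→17 18:8→18,i→18,c→28,x→18 19:8→19,i→19,c→30,x→31 20:8→32,i→18,c→20,x→20 21:8→21,i→19,c→33,x→34 22:8→19,i→22,c→35,x→22 23:8→33,i→36,c→23,x→23 24:8→24,i→18,c→25,x→24 25:8→28,i→37,c→25,x→25 26:8→32,i→18,c→26,x→38 27:8→31,i→27,c→25,x→27 28:8→28,i→28,c→28,x→28 29:8→28,i→29,c→25,x→29 30:8→30,i→39,c→30,x→40 31:8→31,i→31,c→41,x→31 32:8→32,i→18,c→30,x→42 33:8→33,i→43,c→33,x→44 34:8→34,i→31,c→45,x→34 35:8→30,i→39,c→35,x→35 36:8→43,i→28,c→36,x→36 37:8→28,i→37,c→28,x→37 38:8→42,i→18,c→25,x→38 39:8→39,i→28,c→28,x→39 40:8→40,i→39,c→41,x→40 41:8→28,i→46,c→41,x→41 42:8→42,i→18,c→41,x→42 43:8→43,i→28,c→43,x→47 44:8→44,i→47,c→45,x→44 45:8→28,i→48,c→45,x→45 46:8→28,i→28,c→28,x→46 47:8→47,i→28,c→48,x→47 48:8→28,i→28,c→48,x→48 (ε-aug+det+¬).
'88xc8': |S_i|=[56, 53, 40, 26, 12, 3] end={s55,s7,s8} — reject; 5/5 single-dels accept.
'8icic': N↓-sim [56, 53, 36, 26, 7, 1] end={s55} — reject; 5/5 single-dels accept.
'ci8cii': run [56, 49, 39, 29, 19, 10, 1] end={s55} ∉↓L; 6/6 del acc.
3 words, ⪯-incomp.


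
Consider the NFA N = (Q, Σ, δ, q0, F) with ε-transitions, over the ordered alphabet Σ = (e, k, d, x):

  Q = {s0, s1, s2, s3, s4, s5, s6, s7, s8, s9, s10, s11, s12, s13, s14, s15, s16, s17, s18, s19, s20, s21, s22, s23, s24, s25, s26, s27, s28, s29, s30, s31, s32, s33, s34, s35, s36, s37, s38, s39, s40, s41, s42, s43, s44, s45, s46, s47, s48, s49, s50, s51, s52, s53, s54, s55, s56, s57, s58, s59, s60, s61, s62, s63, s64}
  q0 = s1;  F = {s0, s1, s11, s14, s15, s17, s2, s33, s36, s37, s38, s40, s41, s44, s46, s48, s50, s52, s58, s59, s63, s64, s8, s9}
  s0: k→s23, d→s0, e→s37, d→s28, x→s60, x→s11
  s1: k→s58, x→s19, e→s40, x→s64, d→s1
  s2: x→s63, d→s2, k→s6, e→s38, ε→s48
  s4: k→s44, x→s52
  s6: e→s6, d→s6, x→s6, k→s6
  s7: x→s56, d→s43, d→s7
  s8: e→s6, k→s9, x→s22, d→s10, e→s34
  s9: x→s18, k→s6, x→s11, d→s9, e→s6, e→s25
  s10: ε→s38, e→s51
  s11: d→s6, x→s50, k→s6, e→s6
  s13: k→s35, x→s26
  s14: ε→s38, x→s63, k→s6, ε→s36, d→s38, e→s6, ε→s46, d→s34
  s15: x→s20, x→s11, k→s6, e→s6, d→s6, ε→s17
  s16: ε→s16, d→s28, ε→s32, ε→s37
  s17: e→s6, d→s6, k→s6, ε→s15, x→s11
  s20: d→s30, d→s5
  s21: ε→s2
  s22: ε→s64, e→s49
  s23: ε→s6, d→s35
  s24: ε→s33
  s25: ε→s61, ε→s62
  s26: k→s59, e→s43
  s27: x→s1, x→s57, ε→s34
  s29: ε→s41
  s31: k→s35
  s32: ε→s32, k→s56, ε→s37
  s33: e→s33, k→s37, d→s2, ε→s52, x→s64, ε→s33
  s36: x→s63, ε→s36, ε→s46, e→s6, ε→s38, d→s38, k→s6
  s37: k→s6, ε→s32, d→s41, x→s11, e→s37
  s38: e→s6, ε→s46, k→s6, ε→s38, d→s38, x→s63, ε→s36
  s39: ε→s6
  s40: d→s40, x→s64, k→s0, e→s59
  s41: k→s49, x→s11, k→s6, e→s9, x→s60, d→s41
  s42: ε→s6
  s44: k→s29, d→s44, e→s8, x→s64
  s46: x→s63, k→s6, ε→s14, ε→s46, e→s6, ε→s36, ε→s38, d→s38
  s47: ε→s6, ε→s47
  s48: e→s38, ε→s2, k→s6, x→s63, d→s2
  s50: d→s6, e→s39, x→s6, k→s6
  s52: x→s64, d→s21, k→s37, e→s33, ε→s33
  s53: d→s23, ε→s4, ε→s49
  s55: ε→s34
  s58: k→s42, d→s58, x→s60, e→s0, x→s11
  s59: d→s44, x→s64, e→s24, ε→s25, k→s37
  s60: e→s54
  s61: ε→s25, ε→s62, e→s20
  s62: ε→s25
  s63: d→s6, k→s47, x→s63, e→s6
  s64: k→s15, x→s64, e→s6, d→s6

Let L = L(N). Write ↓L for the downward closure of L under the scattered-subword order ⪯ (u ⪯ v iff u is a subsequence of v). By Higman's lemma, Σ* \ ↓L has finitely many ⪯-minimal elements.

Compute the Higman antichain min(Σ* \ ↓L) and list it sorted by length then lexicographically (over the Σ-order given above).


Antichain: [kk, xe, xd, kxxx, eeedk, eedee].

|Q|=65, |F|=24, |δ|=179 (46 ε).
min D↑ (19 st, q0=0, F={6}): 0:e→1,k→2,d→0,x→3 1:e→4,k→5,d→1,x→3 2:e→5,k→6,d→2,x→7 3:e→6,k→8,d→6,x→3 4:e→9,k→10,d→11,x→3 5:e→10,k→6,d→5,x→7 6:e→6,k→6,d→6,x→6 7:e→6,k→6,d→6,x→12 8:e→6,k→6,d→6,x→7 9:e→9,k→10,d→13,x→3 10:e→10,k→6,d→14,x→7 11:e→15,k→14,d→11,x→3 12:e→6,k→6,d→6,x→6 13:e→16,k→6,d→13,x→17 14:e→18,k→6,d→14,x→7 15:e→6,k→18,d→16,x→3 16:e→6,k→6,d→16,x→17 17:e→6,k→6,d→6,x→17 18:e→6,k→6,d→18,x→7 [Hopcroft].
'kk': N↓-sim [51, 29, 6] end={s23,s35,s42,s49,s56,s6} ∉↓L; 2/2 del acc.
'xe': |S_i|=[51, 18, 4] end={s39,s49,s54,s6} rej; 2/2 single-dels accept.
'xd': N↓-sim [51, 18, 3] end={s30,s5,s6} rej; 2/2 single-dels accept.
'kxxx': run [51, 29, 10, 3, 1] end={s6} rej; 4/4 deletions ∈↓L.
'eeedk': N↓-sim [51, 47, 42, 39, 28, 3] end={s47,s49,s6} — reject; 5/5 deletions ∈↓L.
'eedee': |S_i|=[51, 47, 42, 35, 28, 11] end={s20,s25,s30,s34,s39,s49,s5,s51,s6,s61,s62} rej; 5/5 del acc.
6 words, ⪯-incomp.


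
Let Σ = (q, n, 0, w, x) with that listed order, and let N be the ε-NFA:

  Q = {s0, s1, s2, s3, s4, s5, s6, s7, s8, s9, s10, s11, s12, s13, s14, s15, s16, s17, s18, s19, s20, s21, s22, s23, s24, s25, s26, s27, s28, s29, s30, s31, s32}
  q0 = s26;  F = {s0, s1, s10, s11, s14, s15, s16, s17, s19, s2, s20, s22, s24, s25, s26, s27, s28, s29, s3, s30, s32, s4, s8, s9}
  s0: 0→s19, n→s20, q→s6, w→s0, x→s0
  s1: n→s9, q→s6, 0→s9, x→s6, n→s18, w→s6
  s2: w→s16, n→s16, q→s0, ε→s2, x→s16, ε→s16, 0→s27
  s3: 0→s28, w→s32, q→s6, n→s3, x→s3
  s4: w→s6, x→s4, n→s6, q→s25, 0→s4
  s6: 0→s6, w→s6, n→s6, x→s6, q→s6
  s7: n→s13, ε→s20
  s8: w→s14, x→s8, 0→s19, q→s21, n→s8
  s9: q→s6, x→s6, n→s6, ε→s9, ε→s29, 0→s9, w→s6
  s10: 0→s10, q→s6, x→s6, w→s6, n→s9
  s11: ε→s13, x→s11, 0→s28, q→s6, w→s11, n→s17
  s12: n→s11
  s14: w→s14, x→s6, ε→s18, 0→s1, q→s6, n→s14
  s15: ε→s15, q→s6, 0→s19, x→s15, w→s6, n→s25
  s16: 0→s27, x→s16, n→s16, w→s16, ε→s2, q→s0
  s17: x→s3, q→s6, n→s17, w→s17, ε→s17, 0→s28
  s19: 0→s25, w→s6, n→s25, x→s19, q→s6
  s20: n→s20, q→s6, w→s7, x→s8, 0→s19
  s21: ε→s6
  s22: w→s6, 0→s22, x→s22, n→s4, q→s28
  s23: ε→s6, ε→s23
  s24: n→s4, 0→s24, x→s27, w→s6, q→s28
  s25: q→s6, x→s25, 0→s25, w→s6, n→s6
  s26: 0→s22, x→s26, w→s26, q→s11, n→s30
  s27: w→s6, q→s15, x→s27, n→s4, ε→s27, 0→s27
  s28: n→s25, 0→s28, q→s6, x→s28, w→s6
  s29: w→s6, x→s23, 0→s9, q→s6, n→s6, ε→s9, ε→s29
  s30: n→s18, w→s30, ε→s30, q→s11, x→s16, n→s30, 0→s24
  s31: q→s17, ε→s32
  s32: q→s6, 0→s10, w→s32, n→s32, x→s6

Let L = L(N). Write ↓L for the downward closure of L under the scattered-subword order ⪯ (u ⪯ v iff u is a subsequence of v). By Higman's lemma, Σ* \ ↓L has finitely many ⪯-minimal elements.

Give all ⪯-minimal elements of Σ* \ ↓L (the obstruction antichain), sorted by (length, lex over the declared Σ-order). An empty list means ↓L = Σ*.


|Q|=33, |F|=24, |δ|=148 (18 ε).
min D↑ (23 st, q0=0, F={4}): 0:q→1,n→2,0→3,w→0,x→0 1:q→4,n→5,0→6,w→1,x→1 2:q→1,n→2,0→7,w→2,x→8 3:q→6,n→9,0→3,w→4,x→3 4:q→4,n→4,0→4,w→4,x→4 5:q→4,n→5,0→6,w→5,x→10 6:q→4,n→11,0→6,w→4,x→6 7:q→6,n→9,0→7,w→4,x→12 8:q→13,n→8,0→12,w→8,x→8 9:q→11,n→4,0→9,w→4,x→9 10:q→4,n→10,0→6,w→14,x→10 11:q→4,n→4,0→11,w→4,x→11 12:q→15,n→9,0→12,w→4,x→12 13:q→4,n→16,0→17,w→13,x→13 14:q→4,n→14,0→18,w→14,x→4 15:q→4,n→11,0→17,w→4,x→15 16:q→4,n→16,0→17,w→16,x→19 17:q→4,n→11,0→11,w→4,x→17 18:q→4,n→20,0→18,w→4,x→4 19:q→4,n→19,0→17,w→21,x→19 20:q→4,n→4,0→20,w→4,x→4 21:q→4,n→21,0→22,w→21,x→4 22:q→4,n→20,0→20,w→4,x→4.
'qq': |S_i|=[30, 22, 2] end={s21,s6} — reject; 2/2 deletions ∈↓L.
'0w': run [30, 15, 1] end={s6} — reject; 2/2 deletions ∈↓L.
'0nn': run [30, 15, 7, 1] end={s6} — reject; 3/3 single-dels accept.
'qnxwx': N↓-sim [30, 22, 19, 15, 9, 2] end={s23,s6} rej; 5/5 single-dels accept.
'nxq00n': run [30, 28, 26, 16, 8, 5, 1] end={s6} ∉↓L; 6/6 single-dels accept.
5 obstructions.

Antichain: [qq, 0w, 0nn, qnxwx, nxq00n].
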